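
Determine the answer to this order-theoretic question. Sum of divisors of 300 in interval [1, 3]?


Interval [1,3] in divisors of 300: [1, 3]
Sum = 4


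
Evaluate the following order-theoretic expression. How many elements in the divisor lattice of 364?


Divisors of 364: [1, 2, 4, 7, 13, 14, 26, 28, 52, 91, 182, 364]
Count: 12


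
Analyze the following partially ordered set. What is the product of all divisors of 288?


Divisors of 288: [1, 2, 3, 4, 6, 8, 9, 12, 16, 18, 24, 32, 36, 48, 72, 96, 144, 288]
Product = n^(d(n)/2) = 288^(18/2)
Product = 13631146639813244878848


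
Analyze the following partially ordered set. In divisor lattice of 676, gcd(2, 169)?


Meet=gcd.
gcd(2,169)=1


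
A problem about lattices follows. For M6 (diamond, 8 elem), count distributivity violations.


Distributive law: a ^ (b v c) = (a ^ b) v (a ^ c).
Check all 8^3 = 512 ordered triples (a,b,c).
  e.g. a=a1, b=a2, c=a3: lhs=a1 != rhs=0
  e.g. a=a1, b=a2, c=a4: lhs=a1 != rhs=0
Total violating triples: 120


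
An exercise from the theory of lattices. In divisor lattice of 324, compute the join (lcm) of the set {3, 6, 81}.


In a divisor lattice, join = lcm (least common multiple).
Compute lcm iteratively: start with first element, then lcm(current, next).
Elements: [3, 6, 81]
lcm(3,6) = 6
lcm(6,81) = 162
Final lcm = 162


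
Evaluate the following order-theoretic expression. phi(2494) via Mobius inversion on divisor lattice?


phi(n) = n * prod_{p|n} (1 - 1/p).
Prime divisors of 2494: [2, 29, 43]
phi(2494) = 2494 * (1 - 1/2) * (1 - 1/29) * (1 - 1/43)
phi(2494) = 1176


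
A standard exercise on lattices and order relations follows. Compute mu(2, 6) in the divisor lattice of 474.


In a divisor lattice, mu(a,b) = mu(b/a) where mu is the classical Mobius function.
b/a = 6/2 = 3
Prime factorization of 3: primes [3]
3 is squarefree with 1 prime factor(s), so mu(3) = (-1)^1 = -1


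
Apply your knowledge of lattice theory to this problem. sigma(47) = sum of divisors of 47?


sigma(n) = sum of divisors.
Divisors of 47: [1, 47]
Sum = 48


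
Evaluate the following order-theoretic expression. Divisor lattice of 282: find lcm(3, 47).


In a divisor lattice, join = lcm (least common multiple).
gcd(3,47) = 1
lcm(3,47) = 3*47/gcd = 141/1 = 141


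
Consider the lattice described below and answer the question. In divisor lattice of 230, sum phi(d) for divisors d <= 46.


Divisors of 230 up to 46: [1, 2, 5, 10, 23, 46]
phi values: [1, 1, 4, 4, 22, 22]
Sum = 54


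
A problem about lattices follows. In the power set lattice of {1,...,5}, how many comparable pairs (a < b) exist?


A comparable pair {a,b} has a < b or b < a in the order.
Count unordered pairs where one element is strictly below the other.
Examples: {{},{1}}, {{},{2}}, {{},{3}}, {{},{4}}, ...
Total comparable pairs: 211


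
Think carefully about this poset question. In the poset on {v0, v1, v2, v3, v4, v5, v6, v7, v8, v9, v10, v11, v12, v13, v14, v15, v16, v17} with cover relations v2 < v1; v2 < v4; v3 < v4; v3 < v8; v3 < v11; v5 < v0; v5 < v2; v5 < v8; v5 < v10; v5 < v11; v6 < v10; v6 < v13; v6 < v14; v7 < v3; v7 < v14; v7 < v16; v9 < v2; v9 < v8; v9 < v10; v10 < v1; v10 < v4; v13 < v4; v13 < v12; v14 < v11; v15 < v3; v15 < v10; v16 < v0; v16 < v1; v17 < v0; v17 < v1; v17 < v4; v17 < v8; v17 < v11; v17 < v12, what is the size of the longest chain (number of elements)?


A chain is a totally ordered subset; we count the number of elements in a maximum chain.
Compute, for each element x, the size of the longest chain ending at x:
  v5: 1
  v6: 1
  v7: 1
  v9: 1
  v15: 1
  v17: 1
  ...
A maximum chain: v7 < v16 < v0
Number of elements in the longest chain: 3


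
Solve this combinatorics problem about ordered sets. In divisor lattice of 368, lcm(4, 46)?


Join=lcm.
gcd(4,46)=2
lcm=92


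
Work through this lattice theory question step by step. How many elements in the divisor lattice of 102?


Divisors of 102: [1, 2, 3, 6, 17, 34, 51, 102]
Count: 8


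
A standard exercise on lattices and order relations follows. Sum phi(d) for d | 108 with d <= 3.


Divisors of 108 up to 3: [1, 2, 3]
phi values: [1, 1, 2]
Sum = 4


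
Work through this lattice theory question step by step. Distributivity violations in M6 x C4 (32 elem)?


Distributive law: a ^ (b v c) = (a ^ b) v (a ^ c).
Check all 32^3 = 32768 ordered triples (a,b,c).
  e.g. a=(a1,0), b=(a2,0), c=(a3,0): lhs=(a1,0) != rhs=(0,0)
  e.g. a=(a1,0), b=(a2,0), c=(a3,1): lhs=(a1,0) != rhs=(0,0)
Total violating triples: 7680


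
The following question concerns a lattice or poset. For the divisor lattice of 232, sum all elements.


sigma(n) = sum of divisors.
Divisors of 232: [1, 2, 4, 8, 29, 58, 116, 232]
Sum = 450


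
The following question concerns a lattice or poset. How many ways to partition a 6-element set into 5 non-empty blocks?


S(n,k) = k*S(n-1,k) + S(n-1,k-1).
S(5,5) = 1, S(5,4) = 10
S(6,5) = 5*1 + 10 = 5 + 10
S(6,5) = 15


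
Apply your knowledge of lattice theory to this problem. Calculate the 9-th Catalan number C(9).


C(n) = C(2n, n) / (n+1).
C(18, 9) = 48620
C(9) = 48620 / 10 = 4862


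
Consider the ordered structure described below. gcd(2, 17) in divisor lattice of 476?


Meet=gcd.
gcd(2,17)=1


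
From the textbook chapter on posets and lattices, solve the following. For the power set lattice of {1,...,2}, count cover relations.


A cover relation a -< b holds when a < b with no c strictly between.
Cover relations:
  {} -< {1}
  {} -< {2}
  {1} -< {1,2}
  {2} -< {1,2}
Total: 4


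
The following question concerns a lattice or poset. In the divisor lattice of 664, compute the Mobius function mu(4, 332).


In a divisor lattice, mu(a,b) = mu(b/a) where mu is the classical Mobius function.
b/a = 332/4 = 83
Prime factorization of 83: primes [83]
83 is squarefree with 1 prime factor(s), so mu(83) = (-1)^1 = -1


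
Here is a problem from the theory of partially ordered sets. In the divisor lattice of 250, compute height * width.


Height = length of longest chain minus 1; width = size of largest antichain.
A maximum chain: 1 | 5 | 25 | 125 | 250  (height 4).
A maximum antichain: {2, 5}  (width 2).
Product = 4 * 2 = 8


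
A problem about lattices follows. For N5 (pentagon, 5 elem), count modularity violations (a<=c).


Modular law: if a <= c then a v (b ^ c) = (a v b) ^ c.
Check all triples (a,b,c) with a <= c among 5 elements.
  e.g. a=a, b=c, c=b: lhs=a != rhs=b
Total violating triples: 1


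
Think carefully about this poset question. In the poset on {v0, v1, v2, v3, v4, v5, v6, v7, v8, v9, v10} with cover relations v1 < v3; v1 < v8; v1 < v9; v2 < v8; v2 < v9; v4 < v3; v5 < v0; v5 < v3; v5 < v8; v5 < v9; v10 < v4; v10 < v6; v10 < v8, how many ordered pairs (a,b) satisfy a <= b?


The order relation is {(a,b) : a <= b}, reflexive so it includes (a,a).
Examples: (v0,v0), (v1,v1), (v1,v3), (v1,v8), (v1,v9), ...
Total ordered pairs: 25


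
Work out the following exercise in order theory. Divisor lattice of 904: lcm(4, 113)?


Join=lcm.
gcd(4,113)=1
lcm=452


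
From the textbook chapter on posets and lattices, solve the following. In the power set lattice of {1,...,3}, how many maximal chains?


A maximal chain goes from the minimum element to a maximal element via cover relations.
Counting all min-to-max paths in the cover graph.
Total maximal chains: 6


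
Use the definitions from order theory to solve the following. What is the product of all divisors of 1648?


Divisors of 1648: [1, 2, 4, 8, 16, 103, 206, 412, 824, 1648]
Product = n^(d(n)/2) = 1648^(10/2)
Product = 12155869717331968


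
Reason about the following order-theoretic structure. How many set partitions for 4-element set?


B(n) = number of set partitions of an n-element set.
B(n) satisfies the recurrence: B(n+1) = sum_k C(n,k)*B(k).
B(4) = 15


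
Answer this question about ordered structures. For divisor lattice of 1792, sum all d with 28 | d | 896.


Interval [28,896] in divisors of 1792: [28, 56, 112, 224, 448, 896]
Sum = 1764


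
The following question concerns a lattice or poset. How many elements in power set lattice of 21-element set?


Power set = 2^n.
2^21 = 2097152


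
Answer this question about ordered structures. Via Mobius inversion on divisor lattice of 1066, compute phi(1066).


phi(n) = n * prod_{p|n} (1 - 1/p).
Prime divisors of 1066: [2, 13, 41]
phi(1066) = 1066 * (1 - 1/2) * (1 - 1/13) * (1 - 1/41)
phi(1066) = 480


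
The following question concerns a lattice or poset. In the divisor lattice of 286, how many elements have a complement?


An element a is complemented if some b has a meet b = bottom, a join b = top.
a is complemented iff gcd(a, n/a)=1, i.e. a is a unitary divisor of 286.
Complemented elements: 1, 2, 11, 13, 22, 26, ... (2 more)
Count: 8


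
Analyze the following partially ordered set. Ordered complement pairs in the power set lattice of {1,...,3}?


Complement pair (a,b): a meet b = bottom, a join b = top.
Here: A intersect B = {} and A union B = {1,...,3}.
Pairs found: ({},{1,2,3}), ({1},{2,3}), ({2},{1,3}), ({3},{1,2}), ... (4 more)
Total ordered pairs: 8


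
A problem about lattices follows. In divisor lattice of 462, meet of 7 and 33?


In a divisor lattice, meet = gcd (greatest common divisor).
By Euclidean algorithm or factoring: gcd(7,33) = 1


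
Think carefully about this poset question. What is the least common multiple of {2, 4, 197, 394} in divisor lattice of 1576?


In a divisor lattice, join = lcm (least common multiple).
Compute lcm iteratively: start with first element, then lcm(current, next).
Elements: [2, 4, 197, 394]
lcm(2,4) = 4
lcm(4,197) = 788
lcm(788,394) = 788
Final lcm = 788


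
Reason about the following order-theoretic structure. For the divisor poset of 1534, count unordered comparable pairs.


A comparable pair {a,b} has a < b or b < a in the order.
Count unordered pairs where one element is strictly below the other.
Examples: {1,2}, {1,13}, {1,26}, {1,59}, ...
Total comparable pairs: 19


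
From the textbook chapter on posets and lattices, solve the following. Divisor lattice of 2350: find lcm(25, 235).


In a divisor lattice, join = lcm (least common multiple).
gcd(25,235) = 5
lcm(25,235) = 25*235/gcd = 5875/5 = 1175


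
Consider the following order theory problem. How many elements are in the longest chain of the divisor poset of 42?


A chain is a totally ordered subset; we count the number of elements in a maximum chain.
Compute, for each element x, the size of the longest chain ending at x:
  1: 1
  2: 2
  3: 2
  7: 2
  6: 3
  14: 3
  ...
A maximum chain: 1 < 2 < 6 < 42
Number of elements in the longest chain: 4


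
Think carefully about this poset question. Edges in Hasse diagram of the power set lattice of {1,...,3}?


A cover relation a -< b holds when a < b with no c strictly between.
Cover relations:
  {} -< {1}
  {} -< {2}
  {} -< {3}
  {1} -< {1,2}
  {1} -< {1,3}
  {2} -< {1,2}
  {2} -< {2,3}
  {3} -< {1,3}
  ...4 more
Total: 12


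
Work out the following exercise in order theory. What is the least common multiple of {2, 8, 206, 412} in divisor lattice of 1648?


In a divisor lattice, join = lcm (least common multiple).
Compute lcm iteratively: start with first element, then lcm(current, next).
Elements: [2, 8, 206, 412]
lcm(2,8) = 8
lcm(8,206) = 824
lcm(824,412) = 824
Final lcm = 824


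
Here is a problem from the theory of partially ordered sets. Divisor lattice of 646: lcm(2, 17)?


Join=lcm.
gcd(2,17)=1
lcm=34


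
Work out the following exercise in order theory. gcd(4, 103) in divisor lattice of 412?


Meet=gcd.
gcd(4,103)=1


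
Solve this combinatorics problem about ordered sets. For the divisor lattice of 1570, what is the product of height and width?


Height = length of longest chain minus 1; width = size of largest antichain.
A maximum chain: 1 | 157 | 785 | 1570  (height 3).
A maximum antichain: {2, 5, 157}  (width 3).
Product = 3 * 3 = 9


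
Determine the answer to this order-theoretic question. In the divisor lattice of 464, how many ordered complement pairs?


Complement pair (a,b): a meet b = bottom, a join b = top.
Here: gcd(a,b)=1 and lcm(a,b)=464, i.e. a*b=464 with a,b coprime.
Pairs found: (1,464), (16,29), (29,16), (464,1)
Total ordered pairs: 4


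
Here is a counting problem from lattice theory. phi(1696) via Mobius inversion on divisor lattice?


phi(n) = n * prod_{p|n} (1 - 1/p).
Prime divisors of 1696: [2, 53]
phi(1696) = 1696 * (1 - 1/2) * (1 - 1/53)
phi(1696) = 832


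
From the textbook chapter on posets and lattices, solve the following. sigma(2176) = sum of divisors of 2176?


sigma(n) = sum of divisors.
Divisors of 2176: [1, 2, 4, 8, 16, 17, 32, 34, 64, 68, 128, 136, 272, 544, 1088, 2176]
Sum = 4590


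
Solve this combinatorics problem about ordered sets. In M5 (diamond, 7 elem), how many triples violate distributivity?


Distributive law: a ^ (b v c) = (a ^ b) v (a ^ c).
Check all 7^3 = 343 ordered triples (a,b,c).
  e.g. a=a1, b=a2, c=a3: lhs=a1 != rhs=0
  e.g. a=a1, b=a2, c=a4: lhs=a1 != rhs=0
Total violating triples: 60


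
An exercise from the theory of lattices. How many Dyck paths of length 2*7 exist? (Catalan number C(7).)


C(n) = C(2n, n) / (n+1).
C(14, 7) = 3432
C(7) = 3432 / 8 = 429


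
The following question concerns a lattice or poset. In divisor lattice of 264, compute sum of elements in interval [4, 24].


Interval [4,24] in divisors of 264: [4, 8, 12, 24]
Sum = 48


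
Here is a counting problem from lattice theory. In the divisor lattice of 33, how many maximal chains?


A maximal chain goes from the minimum element to a maximal element via cover relations.
Counting all min-to-max paths in the cover graph.
Total maximal chains: 2


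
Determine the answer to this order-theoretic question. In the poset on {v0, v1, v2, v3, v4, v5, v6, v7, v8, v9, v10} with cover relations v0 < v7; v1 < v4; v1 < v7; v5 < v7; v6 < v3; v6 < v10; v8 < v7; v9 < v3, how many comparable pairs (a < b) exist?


A comparable pair {a,b} has a < b or b < a in the order.
Count unordered pairs where one element is strictly below the other.
Examples: {v0,v7}, {v1,v4}, {v1,v7}, {v3,v6}, ...
Total comparable pairs: 8


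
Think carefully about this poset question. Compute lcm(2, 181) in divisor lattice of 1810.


In a divisor lattice, join = lcm (least common multiple).
gcd(2,181) = 1
lcm(2,181) = 2*181/gcd = 362/1 = 362


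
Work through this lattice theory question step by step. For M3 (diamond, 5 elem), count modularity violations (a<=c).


Modular law: if a <= c then a v (b ^ c) = (a v b) ^ c.
Check all triples (a,b,c) with a <= c among 5 elements.
This lattice is modular (diamonds M_m and their chain-products are modular).
Total violating triples: 0


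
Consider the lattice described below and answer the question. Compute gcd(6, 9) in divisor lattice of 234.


In a divisor lattice, meet = gcd (greatest common divisor).
By Euclidean algorithm or factoring: gcd(6,9) = 3


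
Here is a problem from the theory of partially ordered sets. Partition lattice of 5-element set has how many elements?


B(n) = number of set partitions of an n-element set.
B(n) satisfies the recurrence: B(n+1) = sum_k C(n,k)*B(k).
B(5) = 52


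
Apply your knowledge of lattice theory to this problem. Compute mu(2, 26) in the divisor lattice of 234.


In a divisor lattice, mu(a,b) = mu(b/a) where mu is the classical Mobius function.
b/a = 26/2 = 13
Prime factorization of 13: primes [13]
13 is squarefree with 1 prime factor(s), so mu(13) = (-1)^1 = -1


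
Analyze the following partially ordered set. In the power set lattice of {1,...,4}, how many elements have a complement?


An element a is complemented if some b has a meet b = bottom, a join b = top.
every subset A has complement S\A, so all elements are complemented.
Complemented elements: {}, {1}, {2}, {3}, {4}, {1,2}, ... (10 more)
Count: 16


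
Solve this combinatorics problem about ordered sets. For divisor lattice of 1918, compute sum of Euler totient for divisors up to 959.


Divisors of 1918 up to 959: [1, 2, 7, 14, 137, 274, 959]
phi values: [1, 1, 6, 6, 136, 136, 816]
Sum = 1102


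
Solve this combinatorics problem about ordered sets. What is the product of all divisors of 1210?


Divisors of 1210: [1, 2, 5, 10, 11, 22, 55, 110, 121, 242, 605, 1210]
Product = n^(d(n)/2) = 1210^(12/2)
Product = 3138428376721000000


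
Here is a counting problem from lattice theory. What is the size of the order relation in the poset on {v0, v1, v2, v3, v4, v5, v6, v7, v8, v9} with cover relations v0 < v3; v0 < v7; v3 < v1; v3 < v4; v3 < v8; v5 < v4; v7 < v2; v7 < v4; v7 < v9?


The order relation is {(a,b) : a <= b}, reflexive so it includes (a,a).
Examples: (v0,v0), (v0,v1), (v0,v2), (v0,v3), (v0,v4), ...
Total ordered pairs: 24


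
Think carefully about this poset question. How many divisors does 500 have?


Divisors of 500: [1, 2, 4, 5, 10, 20, 25, 50, 100, 125, 250, 500]
Count: 12


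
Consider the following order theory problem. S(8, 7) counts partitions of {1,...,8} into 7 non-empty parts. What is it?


S(n,k) = k*S(n-1,k) + S(n-1,k-1).
S(7,7) = 1, S(7,6) = 21
S(8,7) = 7*1 + 21 = 7 + 21
S(8,7) = 28


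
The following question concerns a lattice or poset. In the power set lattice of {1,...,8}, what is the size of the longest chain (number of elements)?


A chain is a totally ordered subset; we count the number of elements in a maximum chain.
Compute, for each element x, the size of the longest chain ending at x:
  {}: 1
  {1}: 2
  {2}: 2
  {3}: 2
  {4}: 2
  {5}: 2
  ...
A maximum chain: {} < {1} < {1,2} < {1,2,3} < {1,2,3,4} < {1,2,3,4,5} < {1,2,3,4,5,6} < {1,2,3,4,5,6,7} < {1,2,3,4,5,6,7,8}
Number of elements in the longest chain: 9


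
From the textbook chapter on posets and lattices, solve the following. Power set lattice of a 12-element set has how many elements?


Power set = 2^n.
2^12 = 4096


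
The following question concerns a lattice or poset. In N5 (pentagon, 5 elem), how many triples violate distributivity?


Distributive law: a ^ (b v c) = (a ^ b) v (a ^ c).
Check all 5^3 = 125 ordered triples (a,b,c).
  e.g. a=b, b=a, c=c: lhs=b != rhs=a
  e.g. a=b, b=c, c=a: lhs=b != rhs=a
Total violating triples: 2


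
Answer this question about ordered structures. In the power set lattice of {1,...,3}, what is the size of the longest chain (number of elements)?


A chain is a totally ordered subset; we count the number of elements in a maximum chain.
Compute, for each element x, the size of the longest chain ending at x:
  {}: 1
  {1}: 2
  {2}: 2
  {3}: 2
  {1,2}: 3
  {1,3}: 3
  ...
A maximum chain: {} < {1} < {1,2} < {1,2,3}
Number of elements in the longest chain: 4


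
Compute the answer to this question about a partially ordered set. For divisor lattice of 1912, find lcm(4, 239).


In a divisor lattice, join = lcm (least common multiple).
Compute lcm iteratively: start with first element, then lcm(current, next).
Elements: [4, 239]
lcm(4,239) = 956
Final lcm = 956


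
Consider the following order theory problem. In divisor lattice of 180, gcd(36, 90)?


Meet=gcd.
gcd(36,90)=18


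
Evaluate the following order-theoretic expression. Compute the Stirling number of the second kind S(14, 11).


S(n,k) = k*S(n-1,k) + S(n-1,k-1).
S(13,11) = 2431, S(13,10) = 39325
S(14,11) = 11*2431 + 39325 = 26741 + 39325
S(14,11) = 66066


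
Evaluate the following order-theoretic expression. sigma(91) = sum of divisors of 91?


sigma(n) = sum of divisors.
Divisors of 91: [1, 7, 13, 91]
Sum = 112


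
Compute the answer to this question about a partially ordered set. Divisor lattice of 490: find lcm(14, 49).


In a divisor lattice, join = lcm (least common multiple).
gcd(14,49) = 7
lcm(14,49) = 14*49/gcd = 686/7 = 98


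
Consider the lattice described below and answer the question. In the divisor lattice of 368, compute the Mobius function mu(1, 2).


In a divisor lattice, mu(a,b) = mu(b/a) where mu is the classical Mobius function.
b/a = 2/1 = 2
Prime factorization of 2: primes [2]
2 is squarefree with 1 prime factor(s), so mu(2) = (-1)^1 = -1


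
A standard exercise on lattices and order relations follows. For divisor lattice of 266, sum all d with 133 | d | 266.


Interval [133,266] in divisors of 266: [133, 266]
Sum = 399


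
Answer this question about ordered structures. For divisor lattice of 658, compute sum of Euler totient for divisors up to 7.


Divisors of 658 up to 7: [1, 2, 7]
phi values: [1, 1, 6]
Sum = 8


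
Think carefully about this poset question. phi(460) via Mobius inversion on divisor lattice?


phi(n) = n * prod_{p|n} (1 - 1/p).
Prime divisors of 460: [2, 5, 23]
phi(460) = 460 * (1 - 1/2) * (1 - 1/5) * (1 - 1/23)
phi(460) = 176


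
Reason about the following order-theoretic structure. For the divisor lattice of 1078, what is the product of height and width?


Height = length of longest chain minus 1; width = size of largest antichain.
A maximum chain: 1 | 11 | 77 | 539 | 1078  (height 4).
A maximum antichain: {14, 22, 49, 77}  (width 4).
Product = 4 * 4 = 16


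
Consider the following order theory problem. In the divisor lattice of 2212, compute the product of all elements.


Divisors of 2212: [1, 2, 4, 7, 14, 28, 79, 158, 316, 553, 1106, 2212]
Product = n^(d(n)/2) = 2212^(12/2)
Product = 117141487839601168384


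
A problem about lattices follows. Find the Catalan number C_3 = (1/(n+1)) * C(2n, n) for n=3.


C(n) = C(2n, n) / (n+1).
C(6, 3) = 20
C(3) = 20 / 4 = 5


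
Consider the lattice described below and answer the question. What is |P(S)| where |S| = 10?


Power set = 2^n.
2^10 = 1024


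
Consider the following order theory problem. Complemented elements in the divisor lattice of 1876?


An element a is complemented if some b has a meet b = bottom, a join b = top.
a is complemented iff gcd(a, n/a)=1, i.e. a is a unitary divisor of 1876.
Complemented elements: 1, 4, 7, 28, 67, 268, ... (2 more)
Count: 8


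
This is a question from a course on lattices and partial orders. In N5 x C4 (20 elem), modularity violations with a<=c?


Modular law: if a <= c then a v (b ^ c) = (a v b) ^ c.
Check all triples (a,b,c) with a <= c among 20 elements.
  e.g. a=(a,0), b=(c,0), c=(b,0): lhs=(a,0) != rhs=(b,0)
  e.g. a=(a,0), b=(c,1), c=(b,0): lhs=(a,0) != rhs=(b,0)
Total violating triples: 40


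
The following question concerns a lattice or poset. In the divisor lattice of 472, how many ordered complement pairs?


Complement pair (a,b): a meet b = bottom, a join b = top.
Here: gcd(a,b)=1 and lcm(a,b)=472, i.e. a*b=472 with a,b coprime.
Pairs found: (1,472), (8,59), (59,8), (472,1)
Total ordered pairs: 4


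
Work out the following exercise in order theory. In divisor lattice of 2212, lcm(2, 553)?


Join=lcm.
gcd(2,553)=1
lcm=1106


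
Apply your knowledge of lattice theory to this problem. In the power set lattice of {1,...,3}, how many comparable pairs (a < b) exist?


A comparable pair {a,b} has a < b or b < a in the order.
Count unordered pairs where one element is strictly below the other.
Examples: {{},{1}}, {{},{2}}, {{},{3}}, {{},{1,2}}, ...
Total comparable pairs: 19


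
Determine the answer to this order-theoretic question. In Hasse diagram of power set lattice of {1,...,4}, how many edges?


A cover relation a -< b holds when a < b with no c strictly between.
Cover relations:
  {} -< {1}
  {} -< {2}
  {} -< {3}
  {} -< {4}
  {1} -< {1,2}
  {1} -< {1,3}
  {1} -< {1,4}
  {2} -< {1,2}
  ...24 more
Total: 32


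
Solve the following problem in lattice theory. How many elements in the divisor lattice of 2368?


Divisors of 2368: [1, 2, 4, 8, 16, 32, 37, 64, 74, 148, 296, 592, 1184, 2368]
Count: 14


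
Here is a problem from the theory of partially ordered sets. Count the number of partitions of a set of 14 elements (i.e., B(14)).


B(n) = number of set partitions of an n-element set.
B(n) satisfies the recurrence: B(n+1) = sum_k C(n,k)*B(k).
B(14) = 190899322


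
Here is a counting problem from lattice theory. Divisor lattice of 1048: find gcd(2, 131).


In a divisor lattice, meet = gcd (greatest common divisor).
By Euclidean algorithm or factoring: gcd(2,131) = 1


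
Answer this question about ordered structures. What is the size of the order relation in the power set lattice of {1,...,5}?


The order relation is {(a,b) : a <= b}, reflexive so it includes (a,a).
Examples: ({},{}), ({},{1,2}), ({},{1,2,3}), ({},{1,2,3,4}), ({},{1,2,3,4,5}), ...
Total ordered pairs: 243


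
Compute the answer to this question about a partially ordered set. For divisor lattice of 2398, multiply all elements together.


Divisors of 2398: [1, 2, 11, 22, 109, 218, 1199, 2398]
Product = n^(d(n)/2) = 2398^(8/2)
Product = 33067146163216


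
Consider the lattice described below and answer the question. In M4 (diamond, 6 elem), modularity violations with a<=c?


Modular law: if a <= c then a v (b ^ c) = (a v b) ^ c.
Check all triples (a,b,c) with a <= c among 6 elements.
This lattice is modular (diamonds M_m and their chain-products are modular).
Total violating triples: 0


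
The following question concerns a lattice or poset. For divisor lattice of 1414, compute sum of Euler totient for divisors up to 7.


Divisors of 1414 up to 7: [1, 2, 7]
phi values: [1, 1, 6]
Sum = 8


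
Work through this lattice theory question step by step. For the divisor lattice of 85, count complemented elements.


An element a is complemented if some b has a meet b = bottom, a join b = top.
a is complemented iff gcd(a, n/a)=1, i.e. a is a unitary divisor of 85.
Complemented elements: 1, 5, 17, 85
Count: 4


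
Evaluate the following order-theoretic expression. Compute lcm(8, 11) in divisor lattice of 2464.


In a divisor lattice, join = lcm (least common multiple).
gcd(8,11) = 1
lcm(8,11) = 8*11/gcd = 88/1 = 88


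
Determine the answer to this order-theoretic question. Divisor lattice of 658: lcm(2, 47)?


Join=lcm.
gcd(2,47)=1
lcm=94


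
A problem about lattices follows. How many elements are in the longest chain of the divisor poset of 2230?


A chain is a totally ordered subset; we count the number of elements in a maximum chain.
Compute, for each element x, the size of the longest chain ending at x:
  1: 1
  2: 2
  5: 2
  223: 2
  10: 3
  446: 3
  ...
A maximum chain: 1 < 2 < 10 < 2230
Number of elements in the longest chain: 4


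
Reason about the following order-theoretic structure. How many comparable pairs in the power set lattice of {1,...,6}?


A comparable pair {a,b} has a < b or b < a in the order.
Count unordered pairs where one element is strictly below the other.
Examples: {{},{1}}, {{},{2}}, {{},{3}}, {{},{4}}, ...
Total comparable pairs: 665


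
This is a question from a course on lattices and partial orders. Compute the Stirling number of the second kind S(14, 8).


S(n,k) = k*S(n-1,k) + S(n-1,k-1).
S(13,8) = 1899612, S(13,7) = 5715424
S(14,8) = 8*1899612 + 5715424 = 15196896 + 5715424
S(14,8) = 20912320


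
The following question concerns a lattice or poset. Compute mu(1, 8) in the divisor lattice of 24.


In a divisor lattice, mu(a,b) = mu(b/a) where mu is the classical Mobius function.
b/a = 8/1 = 8
Prime factorization of 8: primes [2]
8 is not squarefree, so mu(8) = 0


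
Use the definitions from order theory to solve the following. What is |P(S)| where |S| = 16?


Power set = 2^n.
2^16 = 65536


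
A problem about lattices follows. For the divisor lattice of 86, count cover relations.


A cover relation a -< b holds when a < b with no c strictly between.
Cover relations:
  1 -< 2
  1 -< 43
  2 -< 86
  43 -< 86
Total: 4


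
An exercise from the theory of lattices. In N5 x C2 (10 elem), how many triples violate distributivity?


Distributive law: a ^ (b v c) = (a ^ b) v (a ^ c).
Check all 10^3 = 1000 ordered triples (a,b,c).
  e.g. a=(b,0), b=(a,0), c=(c,0): lhs=(b,0) != rhs=(a,0)
  e.g. a=(b,0), b=(a,0), c=(c,1): lhs=(b,0) != rhs=(a,0)
Total violating triples: 16


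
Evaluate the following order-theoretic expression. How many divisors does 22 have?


Divisors of 22: [1, 2, 11, 22]
Count: 4


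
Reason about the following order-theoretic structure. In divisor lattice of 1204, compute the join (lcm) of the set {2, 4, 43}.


In a divisor lattice, join = lcm (least common multiple).
Compute lcm iteratively: start with first element, then lcm(current, next).
Elements: [2, 4, 43]
lcm(2,4) = 4
lcm(4,43) = 172
Final lcm = 172


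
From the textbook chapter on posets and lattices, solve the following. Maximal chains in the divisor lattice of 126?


A maximal chain goes from the minimum element to a maximal element via cover relations.
Counting all min-to-max paths in the cover graph.
Total maximal chains: 12


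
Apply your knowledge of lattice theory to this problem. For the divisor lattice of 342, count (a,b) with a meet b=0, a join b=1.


Complement pair (a,b): a meet b = bottom, a join b = top.
Here: gcd(a,b)=1 and lcm(a,b)=342, i.e. a*b=342 with a,b coprime.
Pairs found: (1,342), (2,171), (9,38), (18,19), ... (4 more)
Total ordered pairs: 8


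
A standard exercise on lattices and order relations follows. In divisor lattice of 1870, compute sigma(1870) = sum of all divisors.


sigma(n) = sum of divisors.
Divisors of 1870: [1, 2, 5, 10, 11, 17, 22, 34, 55, 85, 110, 170, 187, 374, 935, 1870]
Sum = 3888


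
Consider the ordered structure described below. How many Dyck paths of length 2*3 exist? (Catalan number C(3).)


C(n) = C(2n, n) / (n+1).
C(6, 3) = 20
C(3) = 20 / 4 = 5


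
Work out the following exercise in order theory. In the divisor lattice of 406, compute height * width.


Height = length of longest chain minus 1; width = size of largest antichain.
A maximum chain: 1 | 29 | 203 | 406  (height 3).
A maximum antichain: {2, 7, 29}  (width 3).
Product = 3 * 3 = 9


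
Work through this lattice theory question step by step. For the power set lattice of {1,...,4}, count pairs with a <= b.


The order relation is {(a,b) : a <= b}, reflexive so it includes (a,a).
Examples: ({},{}), ({},{1,2}), ({},{1,2,3}), ({},{1,2,3,4}), ({},{1,2,4}), ...
Total ordered pairs: 81


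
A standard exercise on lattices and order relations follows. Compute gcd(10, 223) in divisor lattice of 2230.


In a divisor lattice, meet = gcd (greatest common divisor).
By Euclidean algorithm or factoring: gcd(10,223) = 1


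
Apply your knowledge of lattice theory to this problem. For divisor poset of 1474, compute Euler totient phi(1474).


phi(n) = n * prod_{p|n} (1 - 1/p).
Prime divisors of 1474: [2, 11, 67]
phi(1474) = 1474 * (1 - 1/2) * (1 - 1/11) * (1 - 1/67)
phi(1474) = 660


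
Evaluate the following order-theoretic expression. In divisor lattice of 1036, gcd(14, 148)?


Meet=gcd.
gcd(14,148)=2


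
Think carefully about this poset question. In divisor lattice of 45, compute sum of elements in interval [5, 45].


Interval [5,45] in divisors of 45: [5, 15, 45]
Sum = 65


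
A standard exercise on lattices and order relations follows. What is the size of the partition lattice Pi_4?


B(n) = number of set partitions of an n-element set.
B(n) satisfies the recurrence: B(n+1) = sum_k C(n,k)*B(k).
B(4) = 15


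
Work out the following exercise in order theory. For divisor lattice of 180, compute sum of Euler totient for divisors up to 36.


Divisors of 180 up to 36: [1, 2, 3, 4, 5, 6, 9, 10, 12, 15, 18, 20, 30, 36]
phi values: [1, 1, 2, 2, 4, 2, 6, 4, 4, 8, 6, 8, 8, 12]
Sum = 68


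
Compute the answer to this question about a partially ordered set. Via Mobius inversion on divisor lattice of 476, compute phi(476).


phi(n) = n * prod_{p|n} (1 - 1/p).
Prime divisors of 476: [2, 7, 17]
phi(476) = 476 * (1 - 1/2) * (1 - 1/7) * (1 - 1/17)
phi(476) = 192


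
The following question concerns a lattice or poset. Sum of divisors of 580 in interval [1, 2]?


Interval [1,2] in divisors of 580: [1, 2]
Sum = 3


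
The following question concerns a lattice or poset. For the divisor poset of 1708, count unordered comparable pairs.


A comparable pair {a,b} has a < b or b < a in the order.
Count unordered pairs where one element is strictly below the other.
Examples: {1,2}, {1,4}, {1,7}, {1,14}, ...
Total comparable pairs: 42


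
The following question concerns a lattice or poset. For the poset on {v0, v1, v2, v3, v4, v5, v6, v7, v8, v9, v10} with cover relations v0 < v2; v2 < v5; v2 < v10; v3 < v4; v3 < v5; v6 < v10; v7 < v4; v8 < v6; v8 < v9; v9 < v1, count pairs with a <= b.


The order relation is {(a,b) : a <= b}, reflexive so it includes (a,a).
Examples: (v0,v0), (v0,v10), (v0,v2), (v0,v5), (v1,v1), ...
Total ordered pairs: 25


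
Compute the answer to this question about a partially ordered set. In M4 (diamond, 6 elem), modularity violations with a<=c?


Modular law: if a <= c then a v (b ^ c) = (a v b) ^ c.
Check all triples (a,b,c) with a <= c among 6 elements.
This lattice is modular (diamonds M_m and their chain-products are modular).
Total violating triples: 0


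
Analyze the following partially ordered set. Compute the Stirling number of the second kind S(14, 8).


S(n,k) = k*S(n-1,k) + S(n-1,k-1).
S(13,8) = 1899612, S(13,7) = 5715424
S(14,8) = 8*1899612 + 5715424 = 15196896 + 5715424
S(14,8) = 20912320


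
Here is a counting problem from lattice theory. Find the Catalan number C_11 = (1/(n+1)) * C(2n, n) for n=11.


C(n) = C(2n, n) / (n+1).
C(22, 11) = 705432
C(11) = 705432 / 12 = 58786


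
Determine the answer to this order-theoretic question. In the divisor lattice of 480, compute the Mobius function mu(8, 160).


In a divisor lattice, mu(a,b) = mu(b/a) where mu is the classical Mobius function.
b/a = 160/8 = 20
Prime factorization of 20: primes [2, 5]
20 is not squarefree, so mu(20) = 0


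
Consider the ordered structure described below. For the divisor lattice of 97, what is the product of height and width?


Height = length of longest chain minus 1; width = size of largest antichain.
A maximum chain: 1 | 97  (height 1).
A maximum antichain: {1}  (width 1).
Product = 1 * 1 = 1


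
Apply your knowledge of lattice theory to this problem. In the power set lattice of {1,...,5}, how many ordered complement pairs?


Complement pair (a,b): a meet b = bottom, a join b = top.
Here: A intersect B = {} and A union B = {1,...,5}.
Pairs found: ({},{1,2,3,4,5}), ({1},{2,3,4,5}), ({2},{1,3,4,5}), ({3},{1,2,4,5}), ... (28 more)
Total ordered pairs: 32


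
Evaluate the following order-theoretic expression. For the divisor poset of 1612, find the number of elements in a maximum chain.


A chain is a totally ordered subset; we count the number of elements in a maximum chain.
Compute, for each element x, the size of the longest chain ending at x:
  1: 1
  2: 2
  13: 2
  31: 2
  4: 3
  26: 3
  ...
A maximum chain: 1 < 2 < 4 < 52 < 1612
Number of elements in the longest chain: 5


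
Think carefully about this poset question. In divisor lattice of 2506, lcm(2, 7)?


Join=lcm.
gcd(2,7)=1
lcm=14


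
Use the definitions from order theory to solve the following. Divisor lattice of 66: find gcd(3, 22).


In a divisor lattice, meet = gcd (greatest common divisor).
By Euclidean algorithm or factoring: gcd(3,22) = 1


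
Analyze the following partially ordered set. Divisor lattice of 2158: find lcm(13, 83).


In a divisor lattice, join = lcm (least common multiple).
gcd(13,83) = 1
lcm(13,83) = 13*83/gcd = 1079/1 = 1079


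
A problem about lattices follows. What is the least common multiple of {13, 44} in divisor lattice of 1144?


In a divisor lattice, join = lcm (least common multiple).
Compute lcm iteratively: start with first element, then lcm(current, next).
Elements: [13, 44]
lcm(13,44) = 572
Final lcm = 572


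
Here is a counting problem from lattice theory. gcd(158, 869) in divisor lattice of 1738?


Meet=gcd.
gcd(158,869)=79


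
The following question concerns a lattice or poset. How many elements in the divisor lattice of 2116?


Divisors of 2116: [1, 2, 4, 23, 46, 92, 529, 1058, 2116]
Count: 9


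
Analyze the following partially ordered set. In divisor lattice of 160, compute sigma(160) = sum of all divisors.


sigma(n) = sum of divisors.
Divisors of 160: [1, 2, 4, 5, 8, 10, 16, 20, 32, 40, 80, 160]
Sum = 378


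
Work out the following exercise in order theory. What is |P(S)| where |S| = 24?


Power set = 2^n.
2^24 = 16777216


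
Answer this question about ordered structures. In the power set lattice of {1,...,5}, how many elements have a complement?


An element a is complemented if some b has a meet b = bottom, a join b = top.
every subset A has complement S\A, so all elements are complemented.
Complemented elements: {}, {1}, {2}, {3}, {4}, {5}, ... (26 more)
Count: 32


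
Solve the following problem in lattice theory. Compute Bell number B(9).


B(n) = number of set partitions of an n-element set.
B(n) satisfies the recurrence: B(n+1) = sum_k C(n,k)*B(k).
B(9) = 21147


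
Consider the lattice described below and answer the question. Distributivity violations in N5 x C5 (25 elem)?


Distributive law: a ^ (b v c) = (a ^ b) v (a ^ c).
Check all 25^3 = 15625 ordered triples (a,b,c).
  e.g. a=(b,0), b=(a,0), c=(c,0): lhs=(b,0) != rhs=(a,0)
  e.g. a=(b,0), b=(a,0), c=(c,1): lhs=(b,0) != rhs=(a,0)
Total violating triples: 250


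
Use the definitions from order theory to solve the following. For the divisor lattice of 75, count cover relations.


A cover relation a -< b holds when a < b with no c strictly between.
Cover relations:
  1 -< 3
  1 -< 5
  3 -< 15
  5 -< 15
  5 -< 25
  15 -< 75
  25 -< 75
Total: 7


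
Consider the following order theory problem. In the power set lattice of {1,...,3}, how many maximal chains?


A maximal chain goes from the minimum element to a maximal element via cover relations.
Counting all min-to-max paths in the cover graph.
Total maximal chains: 6


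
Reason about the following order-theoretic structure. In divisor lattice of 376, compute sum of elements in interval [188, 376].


Interval [188,376] in divisors of 376: [188, 376]
Sum = 564


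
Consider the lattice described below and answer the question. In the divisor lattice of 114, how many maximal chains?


A maximal chain goes from the minimum element to a maximal element via cover relations.
Counting all min-to-max paths in the cover graph.
Total maximal chains: 6


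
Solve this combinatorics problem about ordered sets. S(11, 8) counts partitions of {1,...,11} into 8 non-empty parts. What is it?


S(n,k) = k*S(n-1,k) + S(n-1,k-1).
S(10,8) = 750, S(10,7) = 5880
S(11,8) = 8*750 + 5880 = 6000 + 5880
S(11,8) = 11880


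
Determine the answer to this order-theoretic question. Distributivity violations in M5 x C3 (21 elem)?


Distributive law: a ^ (b v c) = (a ^ b) v (a ^ c).
Check all 21^3 = 9261 ordered triples (a,b,c).
  e.g. a=(a1,0), b=(a2,0), c=(a3,0): lhs=(a1,0) != rhs=(0,0)
  e.g. a=(a1,0), b=(a2,0), c=(a3,1): lhs=(a1,0) != rhs=(0,0)
Total violating triples: 1620


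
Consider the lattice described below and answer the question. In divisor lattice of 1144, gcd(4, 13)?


Meet=gcd.
gcd(4,13)=1


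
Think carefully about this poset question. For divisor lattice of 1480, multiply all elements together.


Divisors of 1480: [1, 2, 4, 5, 8, 10, 20, 37, 40, 74, 148, 185, 296, 370, 740, 1480]
Product = n^(d(n)/2) = 1480^(16/2)
Product = 23019385349216665600000000


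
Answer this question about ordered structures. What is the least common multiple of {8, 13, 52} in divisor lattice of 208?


In a divisor lattice, join = lcm (least common multiple).
Compute lcm iteratively: start with first element, then lcm(current, next).
Elements: [8, 13, 52]
lcm(8,13) = 104
lcm(104,52) = 104
Final lcm = 104
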